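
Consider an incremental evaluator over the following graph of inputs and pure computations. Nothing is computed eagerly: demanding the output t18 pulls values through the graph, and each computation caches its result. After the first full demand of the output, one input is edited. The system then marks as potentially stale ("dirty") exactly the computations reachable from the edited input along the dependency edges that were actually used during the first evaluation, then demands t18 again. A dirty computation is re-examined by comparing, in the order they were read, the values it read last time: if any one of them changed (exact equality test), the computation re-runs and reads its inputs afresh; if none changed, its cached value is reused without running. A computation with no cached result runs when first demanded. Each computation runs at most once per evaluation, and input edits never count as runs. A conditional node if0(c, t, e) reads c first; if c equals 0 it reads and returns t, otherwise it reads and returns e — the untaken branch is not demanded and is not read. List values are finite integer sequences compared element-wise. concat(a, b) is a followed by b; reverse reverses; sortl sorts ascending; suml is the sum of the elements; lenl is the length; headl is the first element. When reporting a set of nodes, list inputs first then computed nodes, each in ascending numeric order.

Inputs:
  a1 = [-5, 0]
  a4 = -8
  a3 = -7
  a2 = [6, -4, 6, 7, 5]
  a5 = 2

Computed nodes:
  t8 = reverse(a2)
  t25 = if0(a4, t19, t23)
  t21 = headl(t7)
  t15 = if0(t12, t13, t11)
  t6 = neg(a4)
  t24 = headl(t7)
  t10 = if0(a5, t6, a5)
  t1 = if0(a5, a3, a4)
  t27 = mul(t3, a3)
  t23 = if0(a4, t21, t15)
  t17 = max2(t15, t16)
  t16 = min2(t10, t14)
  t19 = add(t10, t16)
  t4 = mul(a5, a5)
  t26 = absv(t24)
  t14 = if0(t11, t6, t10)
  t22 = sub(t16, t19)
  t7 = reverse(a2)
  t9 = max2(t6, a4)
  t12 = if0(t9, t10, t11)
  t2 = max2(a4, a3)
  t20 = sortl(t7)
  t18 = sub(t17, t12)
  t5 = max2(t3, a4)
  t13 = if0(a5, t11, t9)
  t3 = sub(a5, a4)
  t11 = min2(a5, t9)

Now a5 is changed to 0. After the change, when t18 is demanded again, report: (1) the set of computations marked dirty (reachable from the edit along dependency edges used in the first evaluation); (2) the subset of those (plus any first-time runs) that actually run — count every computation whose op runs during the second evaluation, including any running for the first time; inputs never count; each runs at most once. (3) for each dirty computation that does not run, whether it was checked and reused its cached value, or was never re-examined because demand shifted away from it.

Dirty set: t10, t11, t12, t14, t15, t16, t17, t18.
Run set: t10, t11, t12, t13, t14, t15, t16, t17, t18 (9 run).
All dirty computations ended up running.
The important point: the flipped condition pulls in fresh nodes; t13 runs for the first time.

Initial pass — values computed on the first demand:
  t6 = neg(-8) = 8
  t9 = max2(8, -8) = 8
  t10 = if0(a5=2 -> else branch a5) = 2
  t11 = min2(2, 8) = 2
  t12 = if0(t9=8 -> else branch t11) = 2
  t14 = if0(t11=2 -> else branch t10) = 2
  t15 = if0(t12=2 -> else branch t11) = 2
  t16 = min2(2, 2) = 2
  t17 = max2(2, 2) = 2
  t18 = sub(2, 2) = 0

Second demand — change propagation:
  t10: re-runs because a5 2->0; a5 2->0; new result 8.
  t11: re-runs because a5 2->0; new result 0.
  t12: re-runs because t11 2->0; new result 0.
  t13: newly demanded (no cache) — executes and yields 0.
  t14: re-runs because t11 2->0; t10 2->8; new result 8.
  t15: re-runs because t12 2->0; t11 2->0; new result 0.
  t16: re-runs because t10 2->8; t14 2->8; new result 8.
  t17: re-runs because t15 2->0; t16 2->8; new result 8.
  t18: re-runs because t17 2->8; t12 2->0; new result 8.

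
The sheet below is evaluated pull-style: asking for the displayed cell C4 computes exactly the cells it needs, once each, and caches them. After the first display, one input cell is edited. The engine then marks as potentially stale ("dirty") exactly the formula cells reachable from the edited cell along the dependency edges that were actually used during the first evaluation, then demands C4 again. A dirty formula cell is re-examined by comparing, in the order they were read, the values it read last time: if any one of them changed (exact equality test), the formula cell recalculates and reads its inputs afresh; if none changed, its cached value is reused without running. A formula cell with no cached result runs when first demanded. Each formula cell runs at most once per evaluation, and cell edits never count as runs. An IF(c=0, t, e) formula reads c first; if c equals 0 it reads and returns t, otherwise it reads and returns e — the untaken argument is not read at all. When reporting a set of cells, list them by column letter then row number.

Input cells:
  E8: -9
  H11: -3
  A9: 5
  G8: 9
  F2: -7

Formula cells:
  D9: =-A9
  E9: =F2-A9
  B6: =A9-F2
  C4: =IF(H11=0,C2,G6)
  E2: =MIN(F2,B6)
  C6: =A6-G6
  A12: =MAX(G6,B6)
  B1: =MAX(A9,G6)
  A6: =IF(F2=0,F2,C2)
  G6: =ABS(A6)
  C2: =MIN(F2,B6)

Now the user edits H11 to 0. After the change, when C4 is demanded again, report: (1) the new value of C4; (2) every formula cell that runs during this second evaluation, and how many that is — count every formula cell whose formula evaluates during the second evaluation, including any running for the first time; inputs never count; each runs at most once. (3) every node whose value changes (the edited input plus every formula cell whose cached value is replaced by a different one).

Demanding C4 again yields -7.
1 formula cells run: C4.
The nodes whose values change: C4, H11.

First demand of the output computes:
  B6 = 5 - -7 = 12
  C2 = MIN(-7, 12) = -7
  A6 = IF(F2=0: F2=-7 -> else branch C2) = -7
  G6 = ABS(-7) = 7
  C4 = IF(H11=0: H11=-3 -> else branch G6) = 7

After the edit, cleaning proceeds:
  C4: a read changed (H11 -3->0) — executes, giving -7.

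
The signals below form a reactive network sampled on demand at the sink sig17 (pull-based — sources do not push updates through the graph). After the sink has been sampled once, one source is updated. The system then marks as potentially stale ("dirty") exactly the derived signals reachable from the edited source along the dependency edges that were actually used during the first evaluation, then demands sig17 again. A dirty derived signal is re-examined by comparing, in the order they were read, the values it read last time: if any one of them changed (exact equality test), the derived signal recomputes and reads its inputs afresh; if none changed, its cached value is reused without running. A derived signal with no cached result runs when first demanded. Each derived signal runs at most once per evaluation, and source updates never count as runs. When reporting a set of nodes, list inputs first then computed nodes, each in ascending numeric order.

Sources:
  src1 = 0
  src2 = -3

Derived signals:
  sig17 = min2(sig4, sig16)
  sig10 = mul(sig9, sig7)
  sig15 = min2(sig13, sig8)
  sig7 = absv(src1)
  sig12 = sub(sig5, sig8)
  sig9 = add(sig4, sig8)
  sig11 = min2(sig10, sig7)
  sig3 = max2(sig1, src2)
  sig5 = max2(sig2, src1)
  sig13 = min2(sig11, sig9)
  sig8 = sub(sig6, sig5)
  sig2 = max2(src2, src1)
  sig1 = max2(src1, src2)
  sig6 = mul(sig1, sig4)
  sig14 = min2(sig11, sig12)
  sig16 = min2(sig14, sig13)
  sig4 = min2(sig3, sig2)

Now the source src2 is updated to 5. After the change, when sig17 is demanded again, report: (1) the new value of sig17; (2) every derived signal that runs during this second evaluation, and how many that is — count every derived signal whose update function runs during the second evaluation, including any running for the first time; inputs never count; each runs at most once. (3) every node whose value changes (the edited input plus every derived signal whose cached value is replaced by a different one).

sig17 now evaluates to -15.
Run set: sig1, sig2, sig3, sig4, sig5, sig6, sig8, sig9, sig10, sig12, sig13, sig14, sig16, sig17 (14 run).
Changed values: src2, sig1, sig2, sig3, sig4, sig5, sig6, sig8, sig9, sig12, sig14, sig16, sig17.
The important point: at sig11 every value read last time is unchanged, so the dirty flag clears without a run.

Initial pass — values computed on the first demand:
  sig1 = max2(0, -3) = 0
  sig2 = max2(-3, 0) = 0
  sig3 = max2(0, -3) = 0
  sig4 = min2(0, 0) = 0
  sig5 = max2(0, 0) = 0
  sig6 = mul(0, 0) = 0
  sig7 = absv(0) = 0
  sig8 = sub(0, 0) = 0
  sig9 = add(0, 0) = 0
  sig10 = mul(0, 0) = 0
  sig11 = min2(0, 0) = 0
  sig12 = sub(0, 0) = 0
  sig13 = min2(0, 0) = 0
  sig14 = min2(0, 0) = 0
  sig16 = min2(0, 0) = 0
  sig17 = min2(0, 0) = 0

Second demand — change propagation:
  sig1: re-runs because src2 -3->5; new result 5.
  sig2: re-runs because src2 -3->5; new result 5.
  sig3: re-runs because sig1 0->5; src2 -3->5; new result 5.
  sig4: re-runs because sig3 0->5; sig2 0->5; new result 5.
  sig5: re-runs because sig2 0->5; new result 5.
  sig6: re-runs because sig1 0->5; sig4 0->5; new result 25.
  sig8: re-runs because sig6 0->25; sig5 0->5; new result 20.
  sig9: re-runs because sig4 0->5; sig8 0->20; new result 25.
  sig10: re-runs because sig9 0->25; new result 0 (unchanged).
  sig11: re-examined; everything it read last time is the same (sig10 unchanged, sig7 unchanged) — cache 0 kept, no run.
  sig12: re-runs because sig5 0->5; sig8 0->20; new result -15.
  sig13: re-runs because sig9 0->25; new result 0 (unchanged).
  sig14: re-runs because sig12 0->-15; new result -15.
  sig16: re-runs because sig14 0->-15; new result -15.
  sig17: re-runs because sig4 0->5; sig16 0->-15; new result -15.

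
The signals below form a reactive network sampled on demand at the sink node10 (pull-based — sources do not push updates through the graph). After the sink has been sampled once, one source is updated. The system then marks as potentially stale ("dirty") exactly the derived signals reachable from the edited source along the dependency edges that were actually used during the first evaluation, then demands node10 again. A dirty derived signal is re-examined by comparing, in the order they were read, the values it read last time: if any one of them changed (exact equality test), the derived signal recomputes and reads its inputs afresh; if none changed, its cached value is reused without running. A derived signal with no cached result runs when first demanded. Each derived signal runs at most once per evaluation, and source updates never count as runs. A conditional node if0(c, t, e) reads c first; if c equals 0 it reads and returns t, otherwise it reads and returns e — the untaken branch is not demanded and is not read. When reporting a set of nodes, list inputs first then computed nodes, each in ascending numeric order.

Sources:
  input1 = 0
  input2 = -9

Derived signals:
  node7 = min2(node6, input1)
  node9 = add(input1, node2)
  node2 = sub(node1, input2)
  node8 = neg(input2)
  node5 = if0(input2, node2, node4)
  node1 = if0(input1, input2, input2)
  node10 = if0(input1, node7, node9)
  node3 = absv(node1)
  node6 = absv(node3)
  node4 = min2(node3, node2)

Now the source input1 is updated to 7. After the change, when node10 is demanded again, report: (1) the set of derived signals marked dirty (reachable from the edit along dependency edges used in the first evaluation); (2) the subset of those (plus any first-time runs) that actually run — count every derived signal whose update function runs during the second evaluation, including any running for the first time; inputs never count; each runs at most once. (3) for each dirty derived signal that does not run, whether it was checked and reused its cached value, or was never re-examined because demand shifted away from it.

Dirty set: node1, node3, node6, node7, node10.
Run set: node1, node2, node9, node10 (4 run).
Left stale — demand moved off them: node3, node6, node7.
The important point: the flipped condition redirects demand; node3, node6, node7 are left stale, never re-checked.

Initial pass — values computed on the first demand:
  node1 = if0(input1=0 -> then branch input2) = -9
  node3 = absv(-9) = 9
  node6 = absv(9) = 9
  node7 = min2(9, 0) = 0
  node10 = if0(input1=0 -> then branch node7) = 0

Second demand — change propagation:
  node1: re-runs because input1 0->7; new result -9 (unchanged).
  node2: newly demanded (no cache) — executes and yields 0.
  node3: dirty yet unreached — the second evaluation never asks for it.
  node6: dirty yet unreached — the second evaluation never asks for it.
  node7: dirty yet unreached — the second evaluation never asks for it.
  node9: newly demanded (no cache) — executes and yields 7.
  node10: re-runs because input1 0->7; new result 7.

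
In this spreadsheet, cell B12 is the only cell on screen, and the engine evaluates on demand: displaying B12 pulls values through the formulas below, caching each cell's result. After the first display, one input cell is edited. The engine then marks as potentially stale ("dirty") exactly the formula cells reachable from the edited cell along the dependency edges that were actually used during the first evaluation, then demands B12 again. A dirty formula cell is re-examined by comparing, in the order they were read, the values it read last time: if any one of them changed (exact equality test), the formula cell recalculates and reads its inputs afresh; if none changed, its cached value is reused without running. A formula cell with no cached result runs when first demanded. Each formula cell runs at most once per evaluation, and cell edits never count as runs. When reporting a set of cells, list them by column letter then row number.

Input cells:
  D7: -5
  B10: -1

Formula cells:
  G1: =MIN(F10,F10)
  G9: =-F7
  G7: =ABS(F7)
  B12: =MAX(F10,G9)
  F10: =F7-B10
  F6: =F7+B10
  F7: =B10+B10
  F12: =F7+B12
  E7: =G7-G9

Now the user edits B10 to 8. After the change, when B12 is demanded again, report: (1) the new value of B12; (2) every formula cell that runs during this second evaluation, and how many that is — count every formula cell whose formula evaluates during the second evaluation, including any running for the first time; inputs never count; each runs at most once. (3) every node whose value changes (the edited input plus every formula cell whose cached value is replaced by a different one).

B12 now evaluates to 8.
Run set: B12, F7, F10, G9 (4 run).
Changed values: B10, B12, F7, F10, G9.

Initial pass — values computed on the first demand:
  F7 = -1 + -1 = -2
  F10 = -2 - -1 = -1
  G9 = -(-2) = 2
  B12 = MAX(-1, 2) = 2

Second demand — change propagation:
  F7: re-runs because B10 -1->8; B10 -1->8; new result 16.
  F10: re-runs because F7 -2->16; B10 -1->8; new result 8.
  G9: re-runs because F7 -2->16; new result -16.
  B12: re-runs because F10 -1->8; G9 2->-16; new result 8.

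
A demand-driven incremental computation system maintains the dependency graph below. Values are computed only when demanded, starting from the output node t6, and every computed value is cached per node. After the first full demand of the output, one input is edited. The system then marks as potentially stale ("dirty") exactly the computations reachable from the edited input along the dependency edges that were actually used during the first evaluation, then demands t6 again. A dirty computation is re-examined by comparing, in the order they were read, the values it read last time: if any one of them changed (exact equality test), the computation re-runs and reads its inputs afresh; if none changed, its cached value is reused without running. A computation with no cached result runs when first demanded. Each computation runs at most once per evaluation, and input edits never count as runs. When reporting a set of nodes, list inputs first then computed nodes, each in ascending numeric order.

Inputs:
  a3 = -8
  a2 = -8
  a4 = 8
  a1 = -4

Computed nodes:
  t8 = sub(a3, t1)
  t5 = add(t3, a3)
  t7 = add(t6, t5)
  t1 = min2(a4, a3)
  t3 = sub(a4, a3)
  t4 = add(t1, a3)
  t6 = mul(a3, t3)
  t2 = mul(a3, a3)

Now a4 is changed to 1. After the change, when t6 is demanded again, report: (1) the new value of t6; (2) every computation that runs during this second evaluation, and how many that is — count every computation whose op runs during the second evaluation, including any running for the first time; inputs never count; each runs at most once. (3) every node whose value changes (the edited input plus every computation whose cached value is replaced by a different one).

New value of t6: -72.
Computations that run: t3, t6 — 2 in total.
Values that change: a4, t3, t6.

First evaluation (everything demanded from the output):
  t3 = sub(8, -8) = 16
  t6 = mul(-8, 16) = -128

Propagation after the edit:
  t3: runs — a4 8->1; result 9.
  t6: runs — t3 16->9; result -72.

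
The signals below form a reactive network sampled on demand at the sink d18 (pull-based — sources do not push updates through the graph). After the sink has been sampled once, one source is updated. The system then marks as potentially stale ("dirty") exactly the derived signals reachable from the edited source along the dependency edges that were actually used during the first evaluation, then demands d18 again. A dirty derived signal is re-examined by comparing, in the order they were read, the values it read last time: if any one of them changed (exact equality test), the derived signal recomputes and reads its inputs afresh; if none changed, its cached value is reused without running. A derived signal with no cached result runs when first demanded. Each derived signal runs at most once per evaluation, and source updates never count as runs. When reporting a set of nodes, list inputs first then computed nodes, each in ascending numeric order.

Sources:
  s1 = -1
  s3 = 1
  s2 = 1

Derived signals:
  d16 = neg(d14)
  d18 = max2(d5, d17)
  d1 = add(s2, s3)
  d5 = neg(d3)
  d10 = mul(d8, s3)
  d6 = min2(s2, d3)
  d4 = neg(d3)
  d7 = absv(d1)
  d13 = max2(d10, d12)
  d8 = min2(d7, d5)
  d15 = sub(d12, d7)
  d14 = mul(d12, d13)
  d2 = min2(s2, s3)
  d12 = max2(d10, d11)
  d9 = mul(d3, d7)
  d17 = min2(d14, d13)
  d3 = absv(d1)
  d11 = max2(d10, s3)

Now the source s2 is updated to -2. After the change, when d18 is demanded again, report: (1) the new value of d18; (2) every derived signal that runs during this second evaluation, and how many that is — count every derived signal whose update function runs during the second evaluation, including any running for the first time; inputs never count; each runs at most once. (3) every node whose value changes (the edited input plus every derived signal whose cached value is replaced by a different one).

d18 now evaluates to 1.
Run set: d1, d3, d5, d7, d8, d10, d11, d12, d13, d18 (10 run).
Changed values: s2, d1, d3, d5, d7, d8, d10.
The important point: at d14 every value read last time is unchanged, so the dirty flag clears without a run.

Initial pass — values computed on the first demand:
  d1 = add(1, 1) = 2
  d3 = absv(2) = 2
  d5 = neg(2) = -2
  d7 = absv(2) = 2
  d8 = min2(2, -2) = -2
  d10 = mul(-2, 1) = -2
  d11 = max2(-2, 1) = 1
  d12 = max2(-2, 1) = 1
  d13 = max2(-2, 1) = 1
  d14 = mul(1, 1) = 1
  d17 = min2(1, 1) = 1
  d18 = max2(-2, 1) = 1

Second demand — change propagation:
  d1: re-runs because s2 1->-2; new result -1.
  d3: re-runs because d1 2->-1; new result 1.
  d5: re-runs because d3 2->1; new result -1.
  d7: re-runs because d1 2->-1; new result 1.
  d8: re-runs because d7 2->1; d5 -2->-1; new result -1.
  d10: re-runs because d8 -2->-1; new result -1.
  d11: re-runs because d10 -2->-1; new result 1 (unchanged).
  d12: re-runs because d10 -2->-1; new result 1 (unchanged).
  d13: re-runs because d10 -2->-1; new result 1 (unchanged).
  d14: re-examined; everything it read last time is the same (d12 unchanged, d13 unchanged) — cache 1 kept, no run.
  d17: re-examined; everything it read last time is the same (d14 unchanged, d13 unchanged) — cache 1 kept, no run.
  d18: re-runs because d5 -2->-1; new result 1 (unchanged).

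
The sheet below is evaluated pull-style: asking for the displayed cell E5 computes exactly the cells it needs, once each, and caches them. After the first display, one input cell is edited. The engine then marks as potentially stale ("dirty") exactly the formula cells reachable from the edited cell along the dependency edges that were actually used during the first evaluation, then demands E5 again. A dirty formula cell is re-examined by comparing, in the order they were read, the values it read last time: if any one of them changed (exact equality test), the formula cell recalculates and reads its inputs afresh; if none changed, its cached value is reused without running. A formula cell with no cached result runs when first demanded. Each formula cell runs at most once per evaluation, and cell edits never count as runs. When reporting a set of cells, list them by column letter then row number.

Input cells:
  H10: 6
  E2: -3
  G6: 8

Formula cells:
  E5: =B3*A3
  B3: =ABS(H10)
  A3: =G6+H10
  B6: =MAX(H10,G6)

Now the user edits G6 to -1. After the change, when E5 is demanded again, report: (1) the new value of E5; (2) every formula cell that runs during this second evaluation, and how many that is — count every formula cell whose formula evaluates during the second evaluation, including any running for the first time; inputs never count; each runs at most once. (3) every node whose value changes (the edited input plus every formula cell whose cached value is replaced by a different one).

First demand of the output computes:
  A3 = 8 + 6 = 14
  B3 = ABS(6) = 6
  E5 = 6 * 14 = 84

After the edit, cleaning proceeds:
  A3: a read changed (G6 8->-1) — executes, giving 5.
  E5: a read changed (A3 14->5) — executes, giving 30.

Demanding E5 again yields 30.
2 formula cells run: A3, E5.
The nodes whose values change: A3, E5, G6.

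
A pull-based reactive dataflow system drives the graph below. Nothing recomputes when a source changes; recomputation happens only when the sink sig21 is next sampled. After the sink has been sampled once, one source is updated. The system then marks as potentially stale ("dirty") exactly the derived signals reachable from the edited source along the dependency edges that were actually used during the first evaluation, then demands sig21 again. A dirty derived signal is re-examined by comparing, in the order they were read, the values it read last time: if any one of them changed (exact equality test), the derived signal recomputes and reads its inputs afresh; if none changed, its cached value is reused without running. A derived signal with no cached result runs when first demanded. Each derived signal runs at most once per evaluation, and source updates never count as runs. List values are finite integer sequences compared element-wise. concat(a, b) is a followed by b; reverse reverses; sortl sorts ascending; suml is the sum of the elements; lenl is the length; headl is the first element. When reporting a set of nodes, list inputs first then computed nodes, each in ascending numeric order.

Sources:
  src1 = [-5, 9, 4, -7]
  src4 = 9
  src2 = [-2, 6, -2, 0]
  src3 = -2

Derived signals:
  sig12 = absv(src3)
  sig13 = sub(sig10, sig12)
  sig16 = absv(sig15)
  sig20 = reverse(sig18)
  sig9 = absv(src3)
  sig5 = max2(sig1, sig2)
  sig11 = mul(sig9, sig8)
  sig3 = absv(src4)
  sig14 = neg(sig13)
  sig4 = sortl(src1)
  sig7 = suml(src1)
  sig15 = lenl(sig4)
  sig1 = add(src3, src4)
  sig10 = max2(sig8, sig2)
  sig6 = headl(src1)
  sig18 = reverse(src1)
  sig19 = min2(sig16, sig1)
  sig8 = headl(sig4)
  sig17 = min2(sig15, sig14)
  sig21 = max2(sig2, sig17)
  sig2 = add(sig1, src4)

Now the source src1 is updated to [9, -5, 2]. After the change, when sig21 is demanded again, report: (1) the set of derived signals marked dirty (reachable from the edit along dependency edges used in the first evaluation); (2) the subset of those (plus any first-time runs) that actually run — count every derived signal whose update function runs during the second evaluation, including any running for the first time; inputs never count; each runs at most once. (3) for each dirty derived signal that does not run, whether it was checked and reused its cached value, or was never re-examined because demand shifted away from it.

First evaluation (everything demanded from the output):
  sig1 = add(-2, 9) = 7
  sig2 = add(7, 9) = 16
  sig4 = sortl([-5, 9, 4, -7]) = [-7, -5, 4, 9]
  sig8 = headl([-7, -5, 4, 9]) = -7
  sig10 = max2(-7, 16) = 16
  sig12 = absv(-2) = 2
  sig13 = sub(16, 2) = 14
  sig14 = neg(14) = -14
  sig15 = lenl([-7, -5, 4, 9]) = 4
  sig17 = min2(4, -14) = -14
  sig21 = max2(16, -14) = 16

Propagation after the edit:
  sig4: runs — src1 [-5, 9, 4, -7]->[9, -5, 2]; result [-5, 2, 9].
  sig8: runs — sig4 [-7, -5, 4, 9]->[-5, 2, 9]; result -5.
  sig10: runs — sig8 -7->-5; result 16 (same value as before).
  sig13: checked — values it read are unchanged (sig10 unchanged, sig12 unchanged); reused cached 14 without running.
  sig14: checked — values it read are unchanged (sig13 unchanged); reused cached -14 without running.
  sig15: runs — sig4 [-7, -5, 4, 9]->[-5, 2, 9]; result 3.
  sig17: runs — sig15 4->3; result -14 (same value as before).
  sig21: checked — values it read are unchanged (sig2 unchanged, sig17 unchanged); reused cached 16 without running.

Key observation: the cutoff stops propagation at sig13 — its inputs' values are unchanged, so it reuses its cache.

Marked dirty: sig4, sig8, sig10, sig13, sig14, sig15, sig17, sig21.
Derived signals that run: sig4, sig8, sig10, sig15, sig17 — 5 in total.
Checked but reused from cache: sig13, sig14, sig21.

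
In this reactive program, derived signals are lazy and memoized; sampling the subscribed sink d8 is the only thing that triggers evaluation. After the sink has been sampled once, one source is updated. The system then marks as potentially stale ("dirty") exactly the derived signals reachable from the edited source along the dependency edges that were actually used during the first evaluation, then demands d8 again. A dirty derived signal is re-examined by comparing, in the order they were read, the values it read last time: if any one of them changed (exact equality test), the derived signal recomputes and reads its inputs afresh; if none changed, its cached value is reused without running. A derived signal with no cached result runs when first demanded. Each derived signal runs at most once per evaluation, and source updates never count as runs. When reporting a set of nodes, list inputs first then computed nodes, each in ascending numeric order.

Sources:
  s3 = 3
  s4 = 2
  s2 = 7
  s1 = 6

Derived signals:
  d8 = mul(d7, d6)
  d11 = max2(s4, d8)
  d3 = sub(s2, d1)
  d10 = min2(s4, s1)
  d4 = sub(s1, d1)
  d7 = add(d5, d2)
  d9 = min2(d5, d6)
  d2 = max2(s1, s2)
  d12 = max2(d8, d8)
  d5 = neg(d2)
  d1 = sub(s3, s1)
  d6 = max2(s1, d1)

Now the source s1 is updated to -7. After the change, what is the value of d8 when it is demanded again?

Demanding d8 again yields 0.
Note where the cutoff bites: d5 is checked, finds nothing changed, and keeps its cache.

First demand of the output computes:
  d1 = sub(3, 6) = -3
  d2 = max2(6, 7) = 7
  d5 = neg(7) = -7
  d6 = max2(6, -3) = 6
  d7 = add(-7, 7) = 0
  d8 = mul(0, 6) = 0

After the edit, cleaning proceeds:
  d1: a read changed (s1 6->-7) — executes, giving 10.
  d2: a read changed (s1 6->-7) — executes, giving 7 — identical to its old value.
  d5: dirty, but its reads are unchanged (d2 unchanged); cached -7 stands.
  d6: a read changed (s1 6->-7; d1 -3->10) — executes, giving 10.
  d7: dirty, but its reads are unchanged (d5 unchanged, d2 unchanged); cached 0 stands.
  d8: a read changed (d6 6->10) — executes, giving 0 — identical to its old value.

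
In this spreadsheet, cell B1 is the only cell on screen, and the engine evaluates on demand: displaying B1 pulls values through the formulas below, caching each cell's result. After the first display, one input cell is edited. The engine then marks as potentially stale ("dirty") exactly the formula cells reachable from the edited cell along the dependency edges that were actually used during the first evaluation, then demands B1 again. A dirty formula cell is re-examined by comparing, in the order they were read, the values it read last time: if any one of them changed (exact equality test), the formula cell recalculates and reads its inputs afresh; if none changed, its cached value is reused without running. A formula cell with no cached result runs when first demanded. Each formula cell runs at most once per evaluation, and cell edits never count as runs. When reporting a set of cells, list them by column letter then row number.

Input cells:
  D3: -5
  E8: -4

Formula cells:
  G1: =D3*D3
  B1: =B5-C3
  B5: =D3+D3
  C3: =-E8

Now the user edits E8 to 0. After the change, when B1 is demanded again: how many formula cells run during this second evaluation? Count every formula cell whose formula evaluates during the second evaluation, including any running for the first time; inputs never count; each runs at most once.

Initial pass — values computed on the first demand:
  B5 = -5 + -5 = -10
  C3 = -(-4) = 4
  B1 = -10 - 4 = -14

Second demand — change propagation:
  C3: re-runs because E8 -4->0; new result 0.
  B1: re-runs because C3 4->0; new result -10.

Run set: B1, C3 (2 run).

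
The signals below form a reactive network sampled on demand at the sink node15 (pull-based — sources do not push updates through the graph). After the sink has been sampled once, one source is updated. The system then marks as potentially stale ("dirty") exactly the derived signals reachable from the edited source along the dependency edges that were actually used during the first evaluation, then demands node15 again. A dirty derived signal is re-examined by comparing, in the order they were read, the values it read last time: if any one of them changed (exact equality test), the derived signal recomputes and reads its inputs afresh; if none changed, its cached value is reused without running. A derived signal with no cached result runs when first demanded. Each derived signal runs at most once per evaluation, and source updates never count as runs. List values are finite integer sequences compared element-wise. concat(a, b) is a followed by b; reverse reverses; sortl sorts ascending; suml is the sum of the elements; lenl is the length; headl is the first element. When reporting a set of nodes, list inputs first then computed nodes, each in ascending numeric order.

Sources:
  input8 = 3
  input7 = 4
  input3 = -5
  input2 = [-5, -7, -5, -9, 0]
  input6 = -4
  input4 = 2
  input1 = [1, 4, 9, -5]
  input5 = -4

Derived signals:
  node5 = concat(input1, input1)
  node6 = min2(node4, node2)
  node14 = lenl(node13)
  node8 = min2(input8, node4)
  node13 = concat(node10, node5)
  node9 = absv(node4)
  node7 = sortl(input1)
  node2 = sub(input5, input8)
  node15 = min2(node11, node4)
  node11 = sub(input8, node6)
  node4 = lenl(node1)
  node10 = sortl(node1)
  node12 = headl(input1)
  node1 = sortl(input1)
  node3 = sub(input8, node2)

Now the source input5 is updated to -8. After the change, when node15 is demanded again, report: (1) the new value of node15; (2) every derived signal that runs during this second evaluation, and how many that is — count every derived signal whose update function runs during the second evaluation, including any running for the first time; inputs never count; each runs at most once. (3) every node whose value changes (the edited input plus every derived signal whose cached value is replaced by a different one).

node15 now evaluates to 4.
Run set: node2, node6, node11, node15 (4 run).
Changed values: input5, node2, node6, node11.

Initial pass — values computed on the first demand:
  node1 = sortl([1, 4, 9, -5]) = [-5, 1, 4, 9]
  node2 = sub(-4, 3) = -7
  node4 = lenl([-5, 1, 4, 9]) = 4
  node6 = min2(4, -7) = -7
  node11 = sub(3, -7) = 10
  node15 = min2(10, 4) = 4

Second demand — change propagation:
  node2: re-runs because input5 -4->-8; new result -11.
  node6: re-runs because node2 -7->-11; new result -11.
  node11: re-runs because node6 -7->-11; new result 14.
  node15: re-runs because node11 10->14; new result 4 (unchanged).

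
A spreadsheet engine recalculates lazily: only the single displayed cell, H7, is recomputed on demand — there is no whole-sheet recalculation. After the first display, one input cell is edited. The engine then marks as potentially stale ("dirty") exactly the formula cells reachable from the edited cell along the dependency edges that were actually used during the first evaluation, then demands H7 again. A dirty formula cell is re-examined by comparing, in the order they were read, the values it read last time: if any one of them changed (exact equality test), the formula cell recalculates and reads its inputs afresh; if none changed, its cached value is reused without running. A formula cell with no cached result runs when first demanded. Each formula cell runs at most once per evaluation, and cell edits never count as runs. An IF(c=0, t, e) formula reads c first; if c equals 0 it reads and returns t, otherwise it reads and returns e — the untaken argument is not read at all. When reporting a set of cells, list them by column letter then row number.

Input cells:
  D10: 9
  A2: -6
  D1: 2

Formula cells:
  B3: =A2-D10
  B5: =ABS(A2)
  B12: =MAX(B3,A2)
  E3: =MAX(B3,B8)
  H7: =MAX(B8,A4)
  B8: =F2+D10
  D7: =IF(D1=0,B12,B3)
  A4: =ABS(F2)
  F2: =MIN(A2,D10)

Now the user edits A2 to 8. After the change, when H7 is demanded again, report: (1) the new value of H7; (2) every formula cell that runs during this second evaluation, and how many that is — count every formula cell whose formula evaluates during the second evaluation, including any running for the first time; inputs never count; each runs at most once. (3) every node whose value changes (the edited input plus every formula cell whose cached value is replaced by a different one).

New value of H7: 17.
Formula cells that run: A4, B8, F2, H7 — 4 in total.
Values that change: A2, A4, B8, F2, H7.

First evaluation (everything demanded from the output):
  F2 = MIN(-6, 9) = -6
  A4 = ABS(-6) = 6
  B8 = -6 + 9 = 3
  H7 = MAX(3, 6) = 6

Propagation after the edit:
  F2: runs — A2 -6->8; result 8.
  A4: runs — F2 -6->8; result 8.
  B8: runs — F2 -6->8; result 17.
  H7: runs — B8 3->17; A4 6->8; result 17.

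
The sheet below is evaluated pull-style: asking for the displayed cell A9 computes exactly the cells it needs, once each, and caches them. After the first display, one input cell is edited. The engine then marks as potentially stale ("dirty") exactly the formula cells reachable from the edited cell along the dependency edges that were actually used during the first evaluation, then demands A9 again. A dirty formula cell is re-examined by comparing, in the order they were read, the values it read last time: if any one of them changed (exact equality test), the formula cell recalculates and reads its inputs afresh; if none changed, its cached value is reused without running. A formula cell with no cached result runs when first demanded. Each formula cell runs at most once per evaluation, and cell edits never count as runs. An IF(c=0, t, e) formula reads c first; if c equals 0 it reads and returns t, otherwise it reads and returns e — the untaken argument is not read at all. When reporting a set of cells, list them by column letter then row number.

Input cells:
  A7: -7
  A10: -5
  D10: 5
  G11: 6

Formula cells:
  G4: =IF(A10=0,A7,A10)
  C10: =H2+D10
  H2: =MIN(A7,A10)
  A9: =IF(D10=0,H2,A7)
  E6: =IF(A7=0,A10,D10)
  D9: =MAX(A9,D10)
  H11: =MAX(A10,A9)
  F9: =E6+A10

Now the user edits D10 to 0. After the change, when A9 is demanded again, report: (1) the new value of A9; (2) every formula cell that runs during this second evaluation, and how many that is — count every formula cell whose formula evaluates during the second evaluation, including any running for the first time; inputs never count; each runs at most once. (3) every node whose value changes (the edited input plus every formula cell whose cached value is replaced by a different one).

Demanding A9 again yields -7.
2 formula cells run: A9, H2.
The nodes whose values change: D10.
Note the branch switch — H2 had no cache and runs now for the first time.

First demand of the output computes:
  A9 = IF(D10=0: D10=5 -> else branch A7) = -7

After the edit, cleaning proceeds:
  H2: had never run; runs now, result -7.
  A9: a read changed (D10 5->0) — executes, giving -7 — identical to its old value.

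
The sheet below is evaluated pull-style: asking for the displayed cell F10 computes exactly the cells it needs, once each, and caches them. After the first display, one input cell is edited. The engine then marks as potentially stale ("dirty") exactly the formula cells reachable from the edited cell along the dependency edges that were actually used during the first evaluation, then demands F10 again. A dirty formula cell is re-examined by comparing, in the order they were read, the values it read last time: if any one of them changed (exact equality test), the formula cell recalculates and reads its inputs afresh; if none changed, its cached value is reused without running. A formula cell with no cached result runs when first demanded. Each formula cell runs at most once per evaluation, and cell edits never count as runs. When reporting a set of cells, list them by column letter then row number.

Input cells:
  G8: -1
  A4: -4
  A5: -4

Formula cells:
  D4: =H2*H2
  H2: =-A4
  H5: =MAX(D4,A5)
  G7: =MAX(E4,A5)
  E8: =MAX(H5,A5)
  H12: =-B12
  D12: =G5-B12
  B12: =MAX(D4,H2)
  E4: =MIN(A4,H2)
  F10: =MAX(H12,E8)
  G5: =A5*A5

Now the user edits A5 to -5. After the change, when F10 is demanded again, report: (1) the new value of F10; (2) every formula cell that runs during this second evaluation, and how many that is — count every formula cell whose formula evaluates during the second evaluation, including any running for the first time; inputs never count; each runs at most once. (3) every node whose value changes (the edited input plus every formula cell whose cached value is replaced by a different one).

Demanding F10 again yields 16.
2 formula cells run: E8, H5.
The nodes whose values change: A5.
Note where the cutoff bites: F10 is checked, finds nothing changed, and keeps its cache.

First demand of the output computes:
  H2 = -(-4) = 4
  D4 = 4 * 4 = 16
  B12 = MAX(16, 4) = 16
  H5 = MAX(16, -4) = 16
  E8 = MAX(16, -4) = 16
  H12 = -(16) = -16
  F10 = MAX(-16, 16) = 16

After the edit, cleaning proceeds:
  H5: a read changed (A5 -4->-5) — executes, giving 16 — identical to its old value.
  E8: a read changed (A5 -4->-5) — executes, giving 16 — identical to its old value.
  F10: dirty, but its reads are unchanged (H12 unchanged, E8 unchanged); cached 16 stands.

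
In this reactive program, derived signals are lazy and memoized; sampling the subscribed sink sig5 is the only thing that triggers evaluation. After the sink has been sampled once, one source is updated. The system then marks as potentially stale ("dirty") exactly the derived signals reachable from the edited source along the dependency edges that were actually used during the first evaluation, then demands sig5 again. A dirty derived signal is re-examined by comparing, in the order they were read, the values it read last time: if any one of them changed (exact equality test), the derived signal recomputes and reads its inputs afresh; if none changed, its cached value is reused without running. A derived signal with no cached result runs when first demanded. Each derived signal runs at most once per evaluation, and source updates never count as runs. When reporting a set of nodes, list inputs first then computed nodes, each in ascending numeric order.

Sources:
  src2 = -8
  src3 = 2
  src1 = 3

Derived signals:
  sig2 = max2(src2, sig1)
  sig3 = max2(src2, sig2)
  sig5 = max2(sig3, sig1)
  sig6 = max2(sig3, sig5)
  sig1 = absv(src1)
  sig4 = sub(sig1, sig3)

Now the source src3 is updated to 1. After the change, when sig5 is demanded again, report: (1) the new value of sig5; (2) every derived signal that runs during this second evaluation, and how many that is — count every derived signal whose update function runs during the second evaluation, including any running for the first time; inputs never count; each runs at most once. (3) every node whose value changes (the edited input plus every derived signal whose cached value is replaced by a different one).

Demanding sig5 again yields 3.
0 derived signals run: none.
The nodes whose values change: src3.
Note the shortcut — nothing in the graph depends on src3 at all, so no recomputation happens.

First demand of the output computes:
  sig1 = absv(3) = 3
  sig2 = max2(-8, 3) = 3
  sig3 = max2(-8, 3) = 3
  sig5 = max2(3, 3) = 3

After the edit, cleaning proceeds:
  no node depends on src3 at all; the second demand re-runs nothing.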